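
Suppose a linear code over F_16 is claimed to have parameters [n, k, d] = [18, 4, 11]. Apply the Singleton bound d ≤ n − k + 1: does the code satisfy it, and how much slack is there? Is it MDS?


Singleton RHS = n − k + 1 = 15, slack = 4, bound satisfied, not MDS.

Singleton bound: d ≤ n − k + 1.
Here n = 18, k = 4, so n − k + 1 = 15.
Given d = 11, check d ≤ 15: YES.
Slack = (n − k + 1) − d = 4.
The code is NOT MDS (slack = 4 > 0).
Description: the claimed parameters are [18, 4, 11]_16; such a code would be non-MDS.


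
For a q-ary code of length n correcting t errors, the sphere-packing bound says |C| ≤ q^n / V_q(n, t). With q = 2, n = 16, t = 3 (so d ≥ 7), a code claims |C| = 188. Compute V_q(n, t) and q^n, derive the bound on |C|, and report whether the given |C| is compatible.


V_q(n, t) = 697, q^n = 65536, Hamming bound = 94, |C| = 188 > bound (violated).

Step 1: Compute V_q(n, t) = Σ_{j=0}^3 C(n, j) (q−1)^j.
  j = 0: C(16,0)·(1)^0 = 1·1 = 1.
  j = 1: C(16,1)·(1)^1 = 16·1 = 16.
  j = 2: C(16,2)·(1)^2 = 120·1 = 120.
  j = 3: C(16,3)·(1)^3 = 560·1 = 560.
  V_q(n, t) = 1 + 16 + 120 + 560 = 697.
Step 2: q^n = 2^16 = 65536.
Step 3: Hamming bound ⌊q^n / V_q(n,t)⌋ = ⌊65536/697⌋ = 94.
Step 4: Compare |C| = 188 to 94: violated.
The claimed |C| lies above the Hamming bound, so no 2-ary code of length 16 with d ≥ 7 can have 188 codewords.


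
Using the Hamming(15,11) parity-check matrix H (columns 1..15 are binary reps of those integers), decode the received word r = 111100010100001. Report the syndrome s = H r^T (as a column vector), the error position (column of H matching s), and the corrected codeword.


s = (1, 0, 0, 1)^T, error position = 9, corrected codeword c = 111100011100001

Compute s = H r^T mod 2 one row at a time:
  s_1 = 1 + 0 + 1 + 0 + 0 + 0 + 0 + 1 = 3 ≡ 1 (mod 2).
  s_2 = 1 + 0 + 0 + 0 + 0 + 0 + 0 + 1 = 2 ≡ 0 (mod 2).
  s_3 = 1 + 1 + 0 + 0 + 1 + 0 + 0 + 1 = 4 ≡ 0 (mod 2).
  s_4 = 1 + 1 + 0 + 0 + 0 + 0 + 0 + 1 = 3 ≡ 1 (mod 2).
s = (1, 0, 0, 1)^T — this equals column 9 of H (binary 1001), so error is at position 9.
Correct: flip bit 9 of r = 111100010100001 to get c = 111100011100001.


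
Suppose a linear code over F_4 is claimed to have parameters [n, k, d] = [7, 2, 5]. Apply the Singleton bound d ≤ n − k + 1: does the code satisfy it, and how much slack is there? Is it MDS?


Singleton RHS = n − k + 1 = 6, slack = 1, bound satisfied, not MDS.

Singleton bound: d ≤ n − k + 1.
Here n = 7, k = 2, so n − k + 1 = 6.
Given d = 5, check d ≤ 6: YES.
Slack = (n − k + 1) − d = 1.
The code is NOT MDS (slack = 1 > 0).
Description: the claimed parameters are [7, 2, 5]_4; such a code would be non-MDS.


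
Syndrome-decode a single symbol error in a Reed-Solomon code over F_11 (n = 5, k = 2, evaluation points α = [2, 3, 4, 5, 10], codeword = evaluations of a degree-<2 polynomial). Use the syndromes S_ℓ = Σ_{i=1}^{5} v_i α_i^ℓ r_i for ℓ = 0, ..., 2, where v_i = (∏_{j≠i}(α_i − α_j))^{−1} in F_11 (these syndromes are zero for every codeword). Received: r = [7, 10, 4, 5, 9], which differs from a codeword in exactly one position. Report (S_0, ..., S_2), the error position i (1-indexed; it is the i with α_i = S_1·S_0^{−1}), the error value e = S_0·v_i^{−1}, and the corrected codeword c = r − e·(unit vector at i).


S = (2, 8, 10), error at position 3, error magnitude e = 2, c = [7, 10, 2, 5, 9].

Step 1: column multipliers v_i = (∏_{j≠i}(α_i − α_j))^{−1} mod 11.
  i = 1 (α = 2): (2−3)(2−4)(2−5)(2−10) = (−1)·(−2)·(−3)·(−8) = 48 ≡ 4, so v_1 = 4^{−1} = 3 (mod 11).
  i = 2 (α = 3): (3−2)(3−4)(3−5)(3−10) = 1·(−1)·(−2)·(−7) = −14 ≡ 8, so v_2 = 8^{−1} = 7 (mod 11).
  i = 3 (α = 4): (4−2)(4−3)(4−5)(4−10) = 2·1·(−1)·(−6) = 12 ≡ 1, so v_3 = 1^{−1} = 1 (mod 11).
  i = 4 (α = 5): (5−2)(5−3)(5−4)(5−10) = 3·2·1·(−5) = −30 ≡ 3, so v_4 = 3^{−1} = 4 (mod 11).
  i = 5 (α = 10): (10−2)(10−3)(10−4)(10−5) = 8·7·6·5 = 1680 ≡ 8, so v_5 = 8^{−1} = 7 (mod 11).
  v = [3, 7, 1, 4, 7].
Step 2: syndromes of r = [7, 10, 4, 5, 9] (all sums mod 11).
  S_0 = Σ v_i r_i = 3·7 + 7·10 + 1·4 + 4·5 + 7·9 = 178 ≡ 2.
  S_1 = Σ v_i α_i r_i = 3·2·7 + 7·3·10 + 1·4·4 + 4·5·5 + 7·10·9 = 998 ≡ 8.
  α_i^2 mod 11 = [4, 9, 5, 3, 1].
  S_2 = Σ v_i α_i^2 r_i = 3·4·7 + 7·9·10 + 1·5·4 + 4·3·5 + 7·1·9 = 857 ≡ 10.
  S = (2, 8, 10) ≠ 0, so r is not a codeword (an error is present).
Step 3: locate the error. For a single error e at position i, S_ℓ = v_i·e·α_i^ℓ, so α_err = S_1/S_0.
  S_0^{−1} = 2^{−1} = 6 (mod 11), so α_err = 8·6 = 48 ≡ 4 = α_3. Error position i = 3.
  Consistency check: S_2/S_1 = 10·7 = 70 ≡ 4 = α_err ✓ (single-error assumption holds).
Step 4: error magnitude e = S_0/v_3 = S_0·∏_{j≠3}(α_3 − α_j) = 2·1 = 2 ≡ 2 (mod 11).
Step 5: correct position 3: c_3 = r_3 − e = 4 − 2 ≡ 2 (mod 11). Hence c = [7, 10, 2, 5, 9].
  Check: interpolating c through the α_i gives m(x) = 1 + 3·x (degree < 2) with m(α_i) = c_i for every i, so c is indeed a codeword.


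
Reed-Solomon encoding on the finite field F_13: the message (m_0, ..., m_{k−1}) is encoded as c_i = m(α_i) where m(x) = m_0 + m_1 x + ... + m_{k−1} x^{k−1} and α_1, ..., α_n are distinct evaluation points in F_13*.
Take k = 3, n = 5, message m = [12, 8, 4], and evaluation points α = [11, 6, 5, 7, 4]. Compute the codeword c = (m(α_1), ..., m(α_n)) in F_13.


c = [12, 9, 9, 4, 4]

Message polynomial: m(x) = 12 + 8·x + 4·x^2 (mod 13).
For each evaluation point α_i, compute m(α_i) mod 13:
  α_1 = 11: Horner steps 4 → 0 → 12, so m(11) = 12.
  α_2 = 6: Horner steps 4 → 6 → 9, so m(6) = 9.
  α_3 = 5: Horner steps 4 → 2 → 9, so m(5) = 9.
  α_4 = 7: Horner steps 4 → 10 → 4, so m(7) = 4.
  α_5 = 4: Horner steps 4 → 11 → 4, so m(4) = 4.
Codeword c = [12, 9, 9, 4, 4] ∈ F_13^5.


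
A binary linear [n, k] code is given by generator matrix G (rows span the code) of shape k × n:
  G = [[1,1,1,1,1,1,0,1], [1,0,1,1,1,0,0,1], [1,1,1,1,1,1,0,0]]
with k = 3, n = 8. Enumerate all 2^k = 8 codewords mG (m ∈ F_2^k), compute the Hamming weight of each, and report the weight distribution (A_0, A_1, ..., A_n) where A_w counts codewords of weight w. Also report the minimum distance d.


Weight distribution: A_0 = 1, A_1 = 1, A_2 = 1, A_3 = 1, A_4 = 1, A_5 = 1, A_6 = 1, A_7 = 1. Minimum distance d = 1.

Enumerate all 2^3 = 8 messages m ∈ F_2^3.
For each, compute codeword c = mG in F_2^8, then tally its weight.
  m = 000 → c = 00000000, weight = 0.
  m = 100 → c = 11111101, weight = 7.
  m = 010 → c = 10111001, weight = 5.
  m = 110 → c = 01000100, weight = 2.
  m = 001 → c = 11111100, weight = 6.
  m = 101 → c = 00000001, weight = 1.
  m = 011 → c = 01000101, weight = 3.
  m = 111 → c = 10111000, weight = 4.
Tally weights:
  weight 0: 1 codewords.
  weight 1: 1 codewords.
  weight 2: 1 codewords.
  weight 3: 1 codewords.
  weight 4: 1 codewords.
  weight 5: 1 codewords.
  weight 6: 1 codewords.
  weight 7: 1 codewords.
Minimum distance d = smallest w > 0 with A_w > 0 = 1.
Sanity: Σ A_w = 8 = 2^3 = 8 ✓.


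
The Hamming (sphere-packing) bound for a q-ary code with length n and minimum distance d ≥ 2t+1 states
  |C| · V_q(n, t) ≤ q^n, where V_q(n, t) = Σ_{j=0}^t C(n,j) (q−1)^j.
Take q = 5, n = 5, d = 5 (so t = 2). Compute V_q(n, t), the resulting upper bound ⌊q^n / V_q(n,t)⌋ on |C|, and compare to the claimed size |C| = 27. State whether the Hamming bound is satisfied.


V_q(n, t) = 181, q^n = 3125, Hamming bound = 17, |C| = 27 > bound (violated).

Step 1: Compute V_q(n, t) = Σ_{j=0}^2 C(n, j) (q−1)^j.
  j = 0: C(5,0)·(4)^0 = 1·1 = 1.
  j = 1: C(5,1)·(4)^1 = 5·4 = 20.
  j = 2: C(5,2)·(4)^2 = 10·16 = 160.
  V_q(n, t) = 1 + 20 + 160 = 181.
Step 2: q^n = 5^5 = 3125.
Step 3: Hamming bound ⌊q^n / V_q(n,t)⌋ = ⌊3125/181⌋ = 17.
Step 4: Compare |C| = 27 to 17: violated.
The claimed |C| lies above the Hamming bound, so no 5-ary code of length 5 with d ≥ 5 can have 27 codewords.


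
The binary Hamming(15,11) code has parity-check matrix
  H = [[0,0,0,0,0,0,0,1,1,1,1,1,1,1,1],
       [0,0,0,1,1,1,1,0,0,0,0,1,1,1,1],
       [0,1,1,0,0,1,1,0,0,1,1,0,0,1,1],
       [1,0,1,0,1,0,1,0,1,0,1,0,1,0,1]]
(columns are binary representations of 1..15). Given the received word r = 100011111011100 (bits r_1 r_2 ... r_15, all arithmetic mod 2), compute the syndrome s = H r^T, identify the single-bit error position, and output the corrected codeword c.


s = (1, 1, 1, 0)^T, error position = 14, corrected codeword c = 100011111011110

Compute s = H r^T mod 2 one row at a time:
  s_1 = 1 + 1 + 0 + 1 + 1 + 1 + 0 + 0 = 5 ≡ 1 (mod 2).
  s_2 = 0 + 1 + 1 + 1 + 1 + 1 + 0 + 0 = 5 ≡ 1 (mod 2).
  s_3 = 0 + 0 + 1 + 1 + 0 + 1 + 0 + 0 = 3 ≡ 1 (mod 2).
  s_4 = 1 + 0 + 1 + 1 + 1 + 1 + 1 + 0 = 6 ≡ 0 (mod 2).
s = (1, 1, 1, 0)^T — this equals column 14 of H (binary 1110), so error is at position 14.
Correct: flip bit 14 of r = 100011111011100 to get c = 100011111011110.


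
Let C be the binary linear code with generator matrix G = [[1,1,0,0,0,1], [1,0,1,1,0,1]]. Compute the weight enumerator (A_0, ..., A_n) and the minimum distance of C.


Weight distribution: A_0 = 1, A_3 = 2, A_4 = 1. Minimum distance d = 3.

Enumerate all 2^2 = 4 messages m ∈ F_2^2.
For each, compute codeword c = mG in F_2^6, then tally its weight.
  m = 00 → c = 000000, weight = 0.
  m = 10 → c = 110001, weight = 3.
  m = 01 → c = 101101, weight = 4.
  m = 11 → c = 011100, weight = 3.
Tally weights:
  weight 0: 1 codewords.
  weight 3: 2 codewords.
  weight 4: 1 codewords.
Minimum distance d = smallest w > 0 with A_w > 0 = 3.
Sanity: Σ A_w = 4 = 2^2 = 4 ✓.


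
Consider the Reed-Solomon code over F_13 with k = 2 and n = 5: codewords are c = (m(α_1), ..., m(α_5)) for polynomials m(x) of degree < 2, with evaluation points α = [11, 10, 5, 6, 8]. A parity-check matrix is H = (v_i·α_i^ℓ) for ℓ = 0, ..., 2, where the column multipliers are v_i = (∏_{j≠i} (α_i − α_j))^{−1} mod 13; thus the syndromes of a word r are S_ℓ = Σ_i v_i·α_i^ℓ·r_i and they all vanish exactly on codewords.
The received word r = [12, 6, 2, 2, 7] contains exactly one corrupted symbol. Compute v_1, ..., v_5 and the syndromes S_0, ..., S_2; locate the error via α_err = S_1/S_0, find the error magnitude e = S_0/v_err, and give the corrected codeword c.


S = (6, 10, 8), error at position 4, error magnitude e = 7, c = [12, 6, 2, 8, 7].

Step 1: column multipliers v_i = (∏_{j≠i}(α_i − α_j))^{−1} mod 13.
  i = 1 (α = 11): (11−10)(11−5)(11−6)(11−8) = 1·6·5·3 = 90 ≡ 12, so v_1 = 12^{−1} = 12 (mod 13).
  i = 2 (α = 10): (10−11)(10−5)(10−6)(10−8) = (−1)·5·4·2 = −40 ≡ 12, so v_2 = 12^{−1} = 12 (mod 13).
  i = 3 (α = 5): (5−11)(5−10)(5−6)(5−8) = (−6)·(−5)·(−1)·(−3) = 90 ≡ 12, so v_3 = 12^{−1} = 12 (mod 13).
  i = 4 (α = 6): (6−11)(6−10)(6−5)(6−8) = (−5)·(−4)·1·(−2) = −40 ≡ 12, so v_4 = 12^{−1} = 12 (mod 13).
  i = 5 (α = 8): (8−11)(8−10)(8−5)(8−6) = (−3)·(−2)·3·2 = 36 ≡ 10, so v_5 = 10^{−1} = 4 (mod 13).
  v = [12, 12, 12, 12, 4].
Step 2: syndromes of r = [12, 6, 2, 2, 7] (all sums mod 13).
  S_0 = Σ v_i r_i = 12·12 + 12·6 + 12·2 + 12·2 + 4·7 = 292 ≡ 6.
  S_1 = Σ v_i α_i r_i = 12·11·12 + 12·10·6 + 12·5·2 + 12·6·2 + 4·8·7 = 2792 ≡ 10.
  α_i^2 mod 13 = [4, 9, 12, 10, 12].
  S_2 = Σ v_i α_i^2 r_i = 12·4·12 + 12·9·6 + 12·12·2 + 12·10·2 + 4·12·7 = 2088 ≡ 8.
  S = (6, 10, 8) ≠ 0, so r is not a codeword (an error is present).
Step 3: locate the error. For a single error e at position i, S_ℓ = v_i·e·α_i^ℓ, so α_err = S_1/S_0.
  S_0^{−1} = 6^{−1} = 11 (mod 13), so α_err = 10·11 = 110 ≡ 6 = α_4. Error position i = 4.
  Consistency check: S_2/S_1 = 8·4 = 32 ≡ 6 = α_err ✓ (single-error assumption holds).
Step 4: error magnitude e = S_0/v_4 = S_0·∏_{j≠4}(α_4 − α_j) = 6·12 = 72 ≡ 7 (mod 13).
Step 5: correct position 4: c_4 = r_4 − e = 2 − 7 ≡ 8 (mod 13). Hence c = [12, 6, 2, 8, 7].
  Check: interpolating c through the α_i gives m(x) = 11 + 6·x (degree < 2) with m(α_i) = c_i for every i, so c is indeed a codeword.


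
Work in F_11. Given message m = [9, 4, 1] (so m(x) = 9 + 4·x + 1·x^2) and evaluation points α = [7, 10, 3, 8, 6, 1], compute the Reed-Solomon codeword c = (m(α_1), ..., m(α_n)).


c = [9, 6, 8, 6, 3, 3]

Message polynomial: m(x) = 9 + 4·x + 1·x^2 (mod 11).
For each evaluation point α_i, compute m(α_i) mod 11:
  α_1 = 7: Horner steps 1 → 0 → 9, so m(7) = 9.
  α_2 = 10: Horner steps 1 → 3 → 6, so m(10) = 6.
  α_3 = 3: Horner steps 1 → 7 → 8, so m(3) = 8.
  α_4 = 8: Horner steps 1 → 1 → 6, so m(8) = 6.
  α_5 = 6: Horner steps 1 → 10 → 3, so m(6) = 3.
  α_6 = 1: Horner steps 1 → 5 → 3, so m(1) = 3.
Codeword c = [9, 6, 8, 6, 3, 3] ∈ F_11^6.


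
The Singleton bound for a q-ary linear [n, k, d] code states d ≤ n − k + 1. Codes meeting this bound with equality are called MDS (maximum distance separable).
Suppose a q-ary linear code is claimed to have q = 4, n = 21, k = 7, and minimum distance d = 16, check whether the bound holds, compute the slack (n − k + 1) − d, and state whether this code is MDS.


Singleton RHS = n − k + 1 = 15, slack = -1, bound violated (no such code; not MDS).

Singleton bound: d ≤ n − k + 1.
Here n = 21, k = 7, so n − k + 1 = 15.
Given d = 16, check d ≤ 15: NO.
Slack = (n − k + 1) − d = -1.
The slack is negative: d = 16 exceeds n − k + 1 = 15 by 1, so the Singleton bound is violated and no linear [21, 7, 16]_4 code can exist. In particular it is not MDS (MDS requires d = n − k + 1 exactly).
Description: the claimed parameters are [21, 7, 16]_4; such a code would be impossible (violates the Singleton bound).


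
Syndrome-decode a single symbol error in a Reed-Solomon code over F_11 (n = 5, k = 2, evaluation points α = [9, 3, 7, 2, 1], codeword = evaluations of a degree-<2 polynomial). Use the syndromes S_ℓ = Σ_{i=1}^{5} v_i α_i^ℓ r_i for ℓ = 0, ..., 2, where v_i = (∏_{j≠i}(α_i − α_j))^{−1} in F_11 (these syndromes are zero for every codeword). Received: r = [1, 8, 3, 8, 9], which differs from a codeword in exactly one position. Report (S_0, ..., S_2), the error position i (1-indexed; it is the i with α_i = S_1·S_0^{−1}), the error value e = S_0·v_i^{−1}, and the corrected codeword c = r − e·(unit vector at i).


S = (3, 9, 5), error at position 2, error magnitude e = 1, c = [1, 7, 3, 8, 9].

Step 1: column multipliers v_i = (∏_{j≠i}(α_i − α_j))^{−1} mod 11.
  i = 1 (α = 9): (9−3)(9−7)(9−2)(9−1) = 6·2·7·8 = 672 ≡ 1, so v_1 = 1^{−1} = 1 (mod 11).
  i = 2 (α = 3): (3−9)(3−7)(3−2)(3−1) = (−6)·(−4)·1·2 = 48 ≡ 4, so v_2 = 4^{−1} = 3 (mod 11).
  i = 3 (α = 7): (7−9)(7−3)(7−2)(7−1) = (−2)·4·5·6 = −240 ≡ 2, so v_3 = 2^{−1} = 6 (mod 11).
  i = 4 (α = 2): (2−9)(2−3)(2−7)(2−1) = (−7)·(−1)·(−5)·1 = −35 ≡ 9, so v_4 = 9^{−1} = 5 (mod 11).
  i = 5 (α = 1): (1−9)(1−3)(1−7)(1−2) = (−8)·(−2)·(−6)·(−1) = 96 ≡ 8, so v_5 = 8^{−1} = 7 (mod 11).
  v = [1, 3, 6, 5, 7].
Step 2: syndromes of r = [1, 8, 3, 8, 9] (all sums mod 11).
  S_0 = Σ v_i r_i = 1·1 + 3·8 + 6·3 + 5·8 + 7·9 = 146 ≡ 3.
  S_1 = Σ v_i α_i r_i = 1·9·1 + 3·3·8 + 6·7·3 + 5·2·8 + 7·1·9 = 350 ≡ 9.
  α_i^2 mod 11 = [4, 9, 5, 4, 1].
  S_2 = Σ v_i α_i^2 r_i = 1·4·1 + 3·9·8 + 6·5·3 + 5·4·8 + 7·1·9 = 533 ≡ 5.
  S = (3, 9, 5) ≠ 0, so r is not a codeword (an error is present).
Step 3: locate the error. For a single error e at position i, S_ℓ = v_i·e·α_i^ℓ, so α_err = S_1/S_0.
  S_0^{−1} = 3^{−1} = 4 (mod 11), so α_err = 9·4 = 36 ≡ 3 = α_2. Error position i = 2.
  Consistency check: S_2/S_1 = 5·5 = 25 ≡ 3 = α_err ✓ (single-error assumption holds).
Step 4: error magnitude e = S_0/v_2 = S_0·∏_{j≠2}(α_2 − α_j) = 3·4 = 12 ≡ 1 (mod 11).
Step 5: correct position 2: c_2 = r_2 − e = 8 − 1 ≡ 7 (mod 11). Hence c = [1, 7, 3, 8, 9].
  Check: interpolating c through the α_i gives m(x) = 10 + 10·x (degree < 2) with m(α_i) = c_i for every i, so c is indeed a codeword.


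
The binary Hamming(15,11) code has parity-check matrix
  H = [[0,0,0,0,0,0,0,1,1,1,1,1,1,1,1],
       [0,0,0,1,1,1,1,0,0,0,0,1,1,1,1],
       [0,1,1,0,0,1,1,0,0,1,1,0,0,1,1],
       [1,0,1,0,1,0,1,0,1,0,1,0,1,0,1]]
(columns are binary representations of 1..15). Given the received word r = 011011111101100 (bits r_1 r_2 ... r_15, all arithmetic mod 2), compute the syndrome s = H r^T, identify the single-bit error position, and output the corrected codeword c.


s = (1, 1, 1, 1)^T, error position = 15, corrected codeword c = 011011111101101

Compute s = H r^T mod 2 one row at a time:
  s_1 = 1 + 1 + 1 + 0 + 1 + 1 + 0 + 0 = 5 ≡ 1 (mod 2).
  s_2 = 0 + 1 + 1 + 1 + 1 + 1 + 0 + 0 = 5 ≡ 1 (mod 2).
  s_3 = 1 + 1 + 1 + 1 + 1 + 0 + 0 + 0 = 5 ≡ 1 (mod 2).
  s_4 = 0 + 1 + 1 + 1 + 1 + 0 + 1 + 0 = 5 ≡ 1 (mod 2).
s = (1, 1, 1, 1)^T — this equals column 15 of H (binary 1111), so error is at position 15.
Correct: flip bit 15 of r = 011011111101100 to get c = 011011111101101.


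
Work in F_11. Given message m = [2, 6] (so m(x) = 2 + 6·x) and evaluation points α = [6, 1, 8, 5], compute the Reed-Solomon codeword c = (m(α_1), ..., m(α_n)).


c = [5, 8, 6, 10]

Message polynomial: m(x) = 2 + 6·x (mod 11).
For each evaluation point α_i, compute m(α_i) mod 11:
  α_1 = 6: Horner steps 6 → 5, so m(6) = 5.
  α_2 = 1: Horner steps 6 → 8, so m(1) = 8.
  α_3 = 8: Horner steps 6 → 6, so m(8) = 6.
  α_4 = 5: Horner steps 6 → 10, so m(5) = 10.
Codeword c = [5, 8, 6, 10] ∈ F_11^4.


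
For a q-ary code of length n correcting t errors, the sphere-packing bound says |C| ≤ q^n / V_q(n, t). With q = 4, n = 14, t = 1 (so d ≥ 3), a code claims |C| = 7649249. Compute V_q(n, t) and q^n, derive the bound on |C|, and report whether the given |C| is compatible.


V_q(n, t) = 43, q^n = 268435456, Hamming bound = 6242685, |C| = 7649249 > bound (violated).

Step 1: Compute V_q(n, t) = Σ_{j=0}^1 C(n, j) (q−1)^j.
  j = 0: C(14,0)·(3)^0 = 1·1 = 1.
  j = 1: C(14,1)·(3)^1 = 14·3 = 42.
  V_q(n, t) = 1 + 42 = 43.
Step 2: q^n = 4^14 = 268435456.
Step 3: Hamming bound ⌊q^n / V_q(n,t)⌋ = ⌊268435456/43⌋ = 6242685.
Step 4: Compare |C| = 7649249 to 6242685: violated.
The claimed |C| lies above the Hamming bound, so no 4-ary code of length 14 with d ≥ 3 can have 7649249 codewords.


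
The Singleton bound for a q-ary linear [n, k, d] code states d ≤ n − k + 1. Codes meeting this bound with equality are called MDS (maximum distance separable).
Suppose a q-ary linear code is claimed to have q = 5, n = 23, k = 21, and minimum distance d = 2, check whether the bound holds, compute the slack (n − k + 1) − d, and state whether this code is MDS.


Singleton RHS = n − k + 1 = 3, slack = 1, bound satisfied, not MDS.

Singleton bound: d ≤ n − k + 1.
Here n = 23, k = 21, so n − k + 1 = 3.
Given d = 2, check d ≤ 3: YES.
Slack = (n − k + 1) − d = 1.
The code is NOT MDS (slack = 1 > 0).
Description: the claimed parameters are [23, 21, 2]_5; such a code would be non-MDS.


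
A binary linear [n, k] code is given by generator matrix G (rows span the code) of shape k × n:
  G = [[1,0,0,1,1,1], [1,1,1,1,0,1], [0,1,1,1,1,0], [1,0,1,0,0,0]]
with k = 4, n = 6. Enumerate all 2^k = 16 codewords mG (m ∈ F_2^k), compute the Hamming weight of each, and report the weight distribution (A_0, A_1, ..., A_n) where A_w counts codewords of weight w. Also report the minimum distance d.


Weight distribution: A_0 = 1, A_1 = 1, A_2 = 2, A_3 = 6, A_4 = 5, A_5 = 1. Minimum distance d = 1.

Enumerate all 2^4 = 16 messages m ∈ F_2^4.
For each, compute codeword c = mG in F_2^6, then tally its weight.
  m = 0000 → c = 000000, weight = 0.
  m = 1000 → c = 100111, weight = 4.
  m = 0100 → c = 111101, weight = 5.
  m = 1100 → c = 011010, weight = 3.
  m = 0010 → c = 011110, weight = 4.
  m = 1010 → c = 111001, weight = 4.
  m = 0110 → c = 100011, weight = 3.
  m = 1110 → c = 000100, weight = 1.
  m = 0001 → c = 101000, weight = 2.
  m = 1001 → c = 001111, weight = 4.
  m = 0101 → c = 010101, weight = 3.
  m = 1101 → c = 110010, weight = 3.
  m = 0011 → c = 110110, weight = 4.
  m = 1011 → c = 010001, weight = 2.
  m = 0111 → c = 001011, weight = 3.
  m = 1111 → c = 101100, weight = 3.
Tally weights:
  weight 0: 1 codewords.
  weight 1: 1 codewords.
  weight 2: 2 codewords.
  weight 3: 6 codewords.
  weight 4: 5 codewords.
  weight 5: 1 codewords.
Minimum distance d = smallest w > 0 with A_w > 0 = 1.
Sanity: Σ A_w = 16 = 2^4 = 16 ✓.


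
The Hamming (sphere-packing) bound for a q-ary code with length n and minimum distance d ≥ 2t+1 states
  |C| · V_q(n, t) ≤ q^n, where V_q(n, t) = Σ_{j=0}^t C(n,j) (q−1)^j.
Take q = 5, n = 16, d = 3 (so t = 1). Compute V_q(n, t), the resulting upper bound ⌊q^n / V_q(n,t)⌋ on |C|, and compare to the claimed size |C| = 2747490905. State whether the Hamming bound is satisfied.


V_q(n, t) = 65, q^n = 152587890625, Hamming bound = 2347506009, |C| = 2747490905 > bound (violated).

Step 1: Compute V_q(n, t) = Σ_{j=0}^1 C(n, j) (q−1)^j.
  j = 0: C(16,0)·(4)^0 = 1·1 = 1.
  j = 1: C(16,1)·(4)^1 = 16·4 = 64.
  V_q(n, t) = 1 + 64 = 65.
Step 2: q^n = 5^16 = 152587890625.
Step 3: Hamming bound ⌊q^n / V_q(n,t)⌋ = ⌊152587890625/65⌋ = 2347506009.
Step 4: Compare |C| = 2747490905 to 2347506009: violated.
The claimed |C| lies above the Hamming bound, so no 5-ary code of length 16 with d ≥ 3 can have 2747490905 codewords.


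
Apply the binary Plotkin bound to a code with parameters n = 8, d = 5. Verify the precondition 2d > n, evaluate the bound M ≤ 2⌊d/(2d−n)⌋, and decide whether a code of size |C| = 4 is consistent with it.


Plotkin bound M ≤ 4; given |C| = 4 ≤ bound (satisfied).

Check applicability: 2d = 10, n = 8.
2d − n = 2 > 0, so Plotkin applies.
Compute d/(2d−n) = 5/2 ≈ 2.5000.
⌊d/(2d−n)⌋ = 2.
Plotkin bound: M ≤ 2·2 = 4.
Given |C| = 4, check: satisfied.
This |C| is at the Plotkin bound.


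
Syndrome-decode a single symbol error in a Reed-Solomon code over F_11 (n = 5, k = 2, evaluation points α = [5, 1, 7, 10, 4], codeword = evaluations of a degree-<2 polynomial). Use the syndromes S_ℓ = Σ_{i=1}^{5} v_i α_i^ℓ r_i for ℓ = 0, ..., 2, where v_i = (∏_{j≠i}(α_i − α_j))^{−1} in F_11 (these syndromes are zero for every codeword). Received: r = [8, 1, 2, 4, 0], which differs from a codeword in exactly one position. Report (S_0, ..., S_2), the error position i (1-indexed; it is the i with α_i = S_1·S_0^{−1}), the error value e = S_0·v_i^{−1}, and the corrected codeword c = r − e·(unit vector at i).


S = (8, 8, 8), error at position 2, error magnitude e = 3, c = [8, 9, 2, 4, 0].

Step 1: column multipliers v_i = (∏_{j≠i}(α_i − α_j))^{−1} mod 11.
  i = 1 (α = 5): (5−1)(5−7)(5−10)(5−4) = 4·(−2)·(−5)·1 = 40 ≡ 7, so v_1 = 7^{−1} = 8 (mod 11).
  i = 2 (α = 1): (1−5)(1−7)(1−10)(1−4) = (−4)·(−6)·(−9)·(−3) = 648 ≡ 10, so v_2 = 10^{−1} = 10 (mod 11).
  i = 3 (α = 7): (7−5)(7−1)(7−10)(7−4) = 2·6·(−3)·3 = −108 ≡ 2, so v_3 = 2^{−1} = 6 (mod 11).
  i = 4 (α = 10): (10−5)(10−1)(10−7)(10−4) = 5·9·3·6 = 810 ≡ 7, so v_4 = 7^{−1} = 8 (mod 11).
  i = 5 (α = 4): (4−5)(4−1)(4−7)(4−10) = (−1)·3·(−3)·(−6) = −54 ≡ 1, so v_5 = 1^{−1} = 1 (mod 11).
  v = [8, 10, 6, 8, 1].
Step 2: syndromes of r = [8, 1, 2, 4, 0] (all sums mod 11).
  S_0 = Σ v_i r_i = 8·8 + 10·1 + 6·2 + 8·4 + 1·0 = 118 ≡ 8.
  S_1 = Σ v_i α_i r_i = 8·5·8 + 10·1·1 + 6·7·2 + 8·10·4 + 1·4·0 = 734 ≡ 8.
  α_i^2 mod 11 = [3, 1, 5, 1, 5].
  S_2 = Σ v_i α_i^2 r_i = 8·3·8 + 10·1·1 + 6·5·2 + 8·1·4 + 1·5·0 = 294 ≡ 8.
  S = (8, 8, 8) ≠ 0, so r is not a codeword (an error is present).
Step 3: locate the error. For a single error e at position i, S_ℓ = v_i·e·α_i^ℓ, so α_err = S_1/S_0.
  S_0^{−1} = 8^{−1} = 7 (mod 11), so α_err = 8·7 = 56 ≡ 1 = α_2. Error position i = 2.
  Consistency check: S_2/S_1 = 8·7 = 56 ≡ 1 = α_err ✓ (single-error assumption holds).
Step 4: error magnitude e = S_0/v_2 = S_0·∏_{j≠2}(α_2 − α_j) = 8·10 = 80 ≡ 3 (mod 11).
Step 5: correct position 2: c_2 = r_2 − e = 1 − 3 ≡ 9 (mod 11). Hence c = [8, 9, 2, 4, 0].
  Check: interpolating c through the α_i gives m(x) = 1 + 8·x (degree < 2) with m(α_i) = c_i for every i, so c is indeed a codeword.


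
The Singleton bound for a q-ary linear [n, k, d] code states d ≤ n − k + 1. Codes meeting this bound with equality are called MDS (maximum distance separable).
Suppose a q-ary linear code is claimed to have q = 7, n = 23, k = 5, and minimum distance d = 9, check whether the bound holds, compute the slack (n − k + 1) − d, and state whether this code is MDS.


Singleton RHS = n − k + 1 = 19, slack = 10, bound satisfied, not MDS.

Singleton bound: d ≤ n − k + 1.
Here n = 23, k = 5, so n − k + 1 = 19.
Given d = 9, check d ≤ 19: YES.
Slack = (n − k + 1) − d = 10.
The code is NOT MDS (slack = 10 > 0).
Description: the claimed parameters are [23, 5, 9]_7; such a code would be non-MDS.


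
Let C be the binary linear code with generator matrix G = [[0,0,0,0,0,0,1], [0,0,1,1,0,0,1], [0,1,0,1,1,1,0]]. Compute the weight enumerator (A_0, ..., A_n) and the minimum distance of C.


Weight distribution: A_0 = 1, A_1 = 1, A_2 = 1, A_3 = 1, A_4 = 2, A_5 = 2. Minimum distance d = 1.

Enumerate all 2^3 = 8 messages m ∈ F_2^3.
For each, compute codeword c = mG in F_2^7, then tally its weight.
  m = 000 → c = 0000000, weight = 0.
  m = 100 → c = 0000001, weight = 1.
  m = 010 → c = 0011001, weight = 3.
  m = 110 → c = 0011000, weight = 2.
  m = 001 → c = 0101110, weight = 4.
  m = 101 → c = 0101111, weight = 5.
  m = 011 → c = 0110111, weight = 5.
  m = 111 → c = 0110110, weight = 4.
Tally weights:
  weight 0: 1 codewords.
  weight 1: 1 codewords.
  weight 2: 1 codewords.
  weight 3: 1 codewords.
  weight 4: 2 codewords.
  weight 5: 2 codewords.
Minimum distance d = smallest w > 0 with A_w > 0 = 1.
Sanity: Σ A_w = 8 = 2^3 = 8 ✓.


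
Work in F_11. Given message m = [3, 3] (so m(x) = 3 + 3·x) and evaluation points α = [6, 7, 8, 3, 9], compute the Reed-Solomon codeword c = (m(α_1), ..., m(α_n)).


c = [10, 2, 5, 1, 8]

Message polynomial: m(x) = 3 + 3·x (mod 11).
For each evaluation point α_i, compute m(α_i) mod 11:
  α_1 = 6: Horner steps 3 → 10, so m(6) = 10.
  α_2 = 7: Horner steps 3 → 2, so m(7) = 2.
  α_3 = 8: Horner steps 3 → 5, so m(8) = 5.
  α_4 = 3: Horner steps 3 → 1, so m(3) = 1.
  α_5 = 9: Horner steps 3 → 8, so m(9) = 8.
Codeword c = [10, 2, 5, 1, 8] ∈ F_11^5.


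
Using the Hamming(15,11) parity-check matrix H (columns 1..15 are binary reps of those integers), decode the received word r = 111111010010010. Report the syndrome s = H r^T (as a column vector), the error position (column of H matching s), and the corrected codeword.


s = (1, 0, 1, 0)^T, error position = 10, corrected codeword c = 111111010110010

Compute s = H r^T mod 2 one row at a time:
  s_1 = 1 + 0 + 0 + 1 + 0 + 0 + 1 + 0 = 3 ≡ 1 (mod 2).
  s_2 = 1 + 1 + 1 + 0 + 0 + 0 + 1 + 0 = 4 ≡ 0 (mod 2).
  s_3 = 1 + 1 + 1 + 0 + 0 + 1 + 1 + 0 = 5 ≡ 1 (mod 2).
  s_4 = 1 + 1 + 1 + 0 + 0 + 1 + 0 + 0 = 4 ≡ 0 (mod 2).
s = (1, 0, 1, 0)^T — this equals column 10 of H (binary 1010), so error is at position 10.
Correct: flip bit 10 of r = 111111010010010 to get c = 111111010110010.


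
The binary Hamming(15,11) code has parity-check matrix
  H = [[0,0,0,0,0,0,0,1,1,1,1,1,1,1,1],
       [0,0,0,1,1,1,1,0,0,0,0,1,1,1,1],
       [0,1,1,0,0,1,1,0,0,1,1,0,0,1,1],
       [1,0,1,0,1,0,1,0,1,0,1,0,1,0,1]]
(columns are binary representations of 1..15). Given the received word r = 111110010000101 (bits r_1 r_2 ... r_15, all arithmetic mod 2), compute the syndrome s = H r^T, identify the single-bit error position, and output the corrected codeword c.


s = (1, 0, 1, 1)^T, error position = 11, corrected codeword c = 111110010010101

Compute s = H r^T mod 2 one row at a time:
  s_1 = 1 + 0 + 0 + 0 + 0 + 1 + 0 + 1 = 3 ≡ 1 (mod 2).
  s_2 = 1 + 1 + 0 + 0 + 0 + 1 + 0 + 1 = 4 ≡ 0 (mod 2).
  s_3 = 1 + 1 + 0 + 0 + 0 + 0 + 0 + 1 = 3 ≡ 1 (mod 2).
  s_4 = 1 + 1 + 1 + 0 + 0 + 0 + 1 + 1 = 5 ≡ 1 (mod 2).
s = (1, 0, 1, 1)^T — this equals column 11 of H (binary 1011), so error is at position 11.
Correct: flip bit 11 of r = 111110010000101 to get c = 111110010010101.


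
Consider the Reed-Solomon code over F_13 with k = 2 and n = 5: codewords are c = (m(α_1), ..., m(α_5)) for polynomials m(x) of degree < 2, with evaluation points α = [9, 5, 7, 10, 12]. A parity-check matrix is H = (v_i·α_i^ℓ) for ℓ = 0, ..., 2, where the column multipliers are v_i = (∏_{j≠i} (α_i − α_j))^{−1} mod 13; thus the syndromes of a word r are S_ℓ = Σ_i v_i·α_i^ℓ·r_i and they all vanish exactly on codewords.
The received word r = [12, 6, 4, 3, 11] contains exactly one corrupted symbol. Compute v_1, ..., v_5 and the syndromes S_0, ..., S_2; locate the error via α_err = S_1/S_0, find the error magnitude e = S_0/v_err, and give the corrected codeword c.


S = (7, 9, 6), error at position 2, error magnitude e = 10, c = [12, 9, 4, 3, 11].

Step 1: column multipliers v_i = (∏_{j≠i}(α_i − α_j))^{−1} mod 13.
  i = 1 (α = 9): (9−5)(9−7)(9−10)(9−12) = 4·2·(−1)·(−3) = 24 ≡ 11, so v_1 = 11^{−1} = 6 (mod 13).
  i = 2 (α = 5): (5−9)(5−7)(5−10)(5−12) = (−4)·(−2)·(−5)·(−7) = 280 ≡ 7, so v_2 = 7^{−1} = 2 (mod 13).
  i = 3 (α = 7): (7−9)(7−5)(7−10)(7−12) = (−2)·2·(−3)·(−5) = −60 ≡ 5, so v_3 = 5^{−1} = 8 (mod 13).
  i = 4 (α = 10): (10−9)(10−5)(10−7)(10−12) = 1·5·3·(−2) = −30 ≡ 9, so v_4 = 9^{−1} = 3 (mod 13).
  i = 5 (α = 12): (12−9)(12−5)(12−7)(12−10) = 3·7·5·2 = 210 ≡ 2, so v_5 = 2^{−1} = 7 (mod 13).
  v = [6, 2, 8, 3, 7].
Step 2: syndromes of r = [12, 6, 4, 3, 11] (all sums mod 13).
  S_0 = Σ v_i r_i = 6·12 + 2·6 + 8·4 + 3·3 + 7·11 = 202 ≡ 7.
  S_1 = Σ v_i α_i r_i = 6·9·12 + 2·5·6 + 8·7·4 + 3·10·3 + 7·12·11 = 1946 ≡ 9.
  α_i^2 mod 13 = [3, 12, 10, 9, 1].
  S_2 = Σ v_i α_i^2 r_i = 6·3·12 + 2·12·6 + 8·10·4 + 3·9·3 + 7·1·11 = 838 ≡ 6.
  S = (7, 9, 6) ≠ 0, so r is not a codeword (an error is present).
Step 3: locate the error. For a single error e at position i, S_ℓ = v_i·e·α_i^ℓ, so α_err = S_1/S_0.
  S_0^{−1} = 7^{−1} = 2 (mod 13), so α_err = 9·2 = 18 ≡ 5 = α_2. Error position i = 2.
  Consistency check: S_2/S_1 = 6·3 = 18 ≡ 5 = α_err ✓ (single-error assumption holds).
Step 4: error magnitude e = S_0/v_2 = S_0·∏_{j≠2}(α_2 − α_j) = 7·7 = 49 ≡ 10 (mod 13).
Step 5: correct position 2: c_2 = r_2 − e = 6 − 10 ≡ 9 (mod 13). Hence c = [12, 9, 4, 3, 11].
  Check: interpolating c through the α_i gives m(x) = 2 + 4·x (degree < 2) with m(α_i) = c_i for every i, so c is indeed a codeword.


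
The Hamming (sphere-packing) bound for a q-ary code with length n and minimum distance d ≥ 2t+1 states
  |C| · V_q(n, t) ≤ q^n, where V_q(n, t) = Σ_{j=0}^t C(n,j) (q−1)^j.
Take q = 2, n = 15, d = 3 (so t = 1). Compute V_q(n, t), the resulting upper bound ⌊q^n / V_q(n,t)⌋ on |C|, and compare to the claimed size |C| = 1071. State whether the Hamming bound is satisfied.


V_q(n, t) = 16, q^n = 32768, Hamming bound = 2048, |C| = 1071 ≤ bound (satisfied).

Step 1: Compute V_q(n, t) = Σ_{j=0}^1 C(n, j) (q−1)^j.
  j = 0: C(15,0)·(1)^0 = 1·1 = 1.
  j = 1: C(15,1)·(1)^1 = 15·1 = 15.
  V_q(n, t) = 1 + 15 = 16.
Step 2: q^n = 2^15 = 32768.
Step 3: Hamming bound ⌊q^n / V_q(n,t)⌋ = ⌊32768/16⌋ = 2048.
Step 4: Compare |C| = 1071 to 2048: satisfied.
The claimed |C| lies below the Hamming bound.


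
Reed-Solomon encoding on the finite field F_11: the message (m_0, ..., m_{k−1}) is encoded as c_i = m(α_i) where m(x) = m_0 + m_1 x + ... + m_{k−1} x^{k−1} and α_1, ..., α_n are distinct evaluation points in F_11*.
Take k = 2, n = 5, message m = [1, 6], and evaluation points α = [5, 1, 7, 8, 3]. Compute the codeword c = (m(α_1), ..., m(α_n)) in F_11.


c = [9, 7, 10, 5, 8]

Message polynomial: m(x) = 1 + 6·x (mod 11).
For each evaluation point α_i, compute m(α_i) mod 11:
  α_1 = 5: Horner steps 6 → 9, so m(5) = 9.
  α_2 = 1: Horner steps 6 → 7, so m(1) = 7.
  α_3 = 7: Horner steps 6 → 10, so m(7) = 10.
  α_4 = 8: Horner steps 6 → 5, so m(8) = 5.
  α_5 = 3: Horner steps 6 → 8, so m(3) = 8.
Codeword c = [9, 7, 10, 5, 8] ∈ F_11^5.


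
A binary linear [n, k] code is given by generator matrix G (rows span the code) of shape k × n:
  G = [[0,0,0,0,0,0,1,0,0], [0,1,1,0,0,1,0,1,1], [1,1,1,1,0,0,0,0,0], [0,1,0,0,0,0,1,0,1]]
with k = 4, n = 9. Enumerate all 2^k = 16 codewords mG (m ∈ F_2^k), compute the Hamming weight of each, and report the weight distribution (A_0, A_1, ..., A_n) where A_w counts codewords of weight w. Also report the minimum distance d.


Weight distribution: A_0 = 1, A_1 = 1, A_2 = 1, A_3 = 2, A_4 = 3, A_5 = 5, A_6 = 3. Minimum distance d = 1.

Enumerate all 2^4 = 16 messages m ∈ F_2^4.
For each, compute codeword c = mG in F_2^9, then tally its weight.
  m = 0000 → c = 000000000, weight = 0.
  m = 1000 → c = 000000100, weight = 1.
  m = 0100 → c = 011001011, weight = 5.
  m = 1100 → c = 011001111, weight = 6.
  m = 0010 → c = 111100000, weight = 4.
  m = 1010 → c = 111100100, weight = 5.
  m = 0110 → c = 100101011, weight = 5.
  m = 1110 → c = 100101111, weight = 6.
  m = 0001 → c = 010000101, weight = 3.
  m = 1001 → c = 010000001, weight = 2.
  m = 0101 → c = 001001110, weight = 4.
  m = 1101 → c = 001001010, weight = 3.
  m = 0011 → c = 101100101, weight = 5.
  m = 1011 → c = 101100001, weight = 4.
  m = 0111 → c = 110101110, weight = 6.
  m = 1111 → c = 110101010, weight = 5.
Tally weights:
  weight 0: 1 codewords.
  weight 1: 1 codewords.
  weight 2: 1 codewords.
  weight 3: 2 codewords.
  weight 4: 3 codewords.
  weight 5: 5 codewords.
  weight 6: 3 codewords.
Minimum distance d = smallest w > 0 with A_w > 0 = 1.
Sanity: Σ A_w = 16 = 2^4 = 16 ✓.


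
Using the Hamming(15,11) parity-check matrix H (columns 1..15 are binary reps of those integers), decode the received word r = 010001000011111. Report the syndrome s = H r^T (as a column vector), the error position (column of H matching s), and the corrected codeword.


s = (1, 1, 1, 1)^T, error position = 15, corrected codeword c = 010001000011110

Compute s = H r^T mod 2 one row at a time:
  s_1 = 0 + 0 + 0 + 1 + 1 + 1 + 1 + 1 = 5 ≡ 1 (mod 2).
  s_2 = 0 + 0 + 1 + 0 + 1 + 1 + 1 + 1 = 5 ≡ 1 (mod 2).
  s_3 = 1 + 0 + 1 + 0 + 0 + 1 + 1 + 1 = 5 ≡ 1 (mod 2).
  s_4 = 0 + 0 + 0 + 0 + 0 + 1 + 1 + 1 = 3 ≡ 1 (mod 2).
s = (1, 1, 1, 1)^T — this equals column 15 of H (binary 1111), so error is at position 15.
Correct: flip bit 15 of r = 010001000011111 to get c = 010001000011110.


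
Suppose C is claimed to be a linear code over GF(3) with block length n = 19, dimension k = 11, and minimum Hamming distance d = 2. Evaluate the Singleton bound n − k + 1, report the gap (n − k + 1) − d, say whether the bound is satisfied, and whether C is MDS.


Singleton RHS = n − k + 1 = 9, slack = 7, bound satisfied, not MDS.

Singleton bound: d ≤ n − k + 1.
Here n = 19, k = 11, so n − k + 1 = 9.
Given d = 2, check d ≤ 9: YES.
Slack = (n − k + 1) − d = 7.
The code is NOT MDS (slack = 7 > 0).
Description: the claimed parameters are [19, 11, 2]_3; such a code would be non-MDS.


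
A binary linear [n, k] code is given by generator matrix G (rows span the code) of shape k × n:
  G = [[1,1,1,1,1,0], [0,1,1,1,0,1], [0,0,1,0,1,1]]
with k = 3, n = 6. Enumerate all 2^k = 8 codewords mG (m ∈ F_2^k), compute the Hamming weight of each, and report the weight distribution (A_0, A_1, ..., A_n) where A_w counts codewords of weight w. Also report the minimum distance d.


Weight distribution: A_0 = 1, A_2 = 1, A_3 = 3, A_4 = 2, A_5 = 1. Minimum distance d = 2.

Enumerate all 2^3 = 8 messages m ∈ F_2^3.
For each, compute codeword c = mG in F_2^6, then tally its weight.
  m = 000 → c = 000000, weight = 0.
  m = 100 → c = 111110, weight = 5.
  m = 010 → c = 011101, weight = 4.
  m = 110 → c = 100011, weight = 3.
  m = 001 → c = 001011, weight = 3.
  m = 101 → c = 110101, weight = 4.
  m = 011 → c = 010110, weight = 3.
  m = 111 → c = 101000, weight = 2.
Tally weights:
  weight 0: 1 codewords.
  weight 2: 1 codewords.
  weight 3: 3 codewords.
  weight 4: 2 codewords.
  weight 5: 1 codewords.
Minimum distance d = smallest w > 0 with A_w > 0 = 2.
Sanity: Σ A_w = 8 = 2^3 = 8 ✓.


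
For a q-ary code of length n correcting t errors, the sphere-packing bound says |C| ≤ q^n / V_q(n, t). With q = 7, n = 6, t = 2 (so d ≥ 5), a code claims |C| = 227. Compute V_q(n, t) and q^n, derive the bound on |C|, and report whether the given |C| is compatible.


V_q(n, t) = 577, q^n = 117649, Hamming bound = 203, |C| = 227 > bound (violated).

Step 1: Compute V_q(n, t) = Σ_{j=0}^2 C(n, j) (q−1)^j.
  j = 0: C(6,0)·(6)^0 = 1·1 = 1.
  j = 1: C(6,1)·(6)^1 = 6·6 = 36.
  j = 2: C(6,2)·(6)^2 = 15·36 = 540.
  V_q(n, t) = 1 + 36 + 540 = 577.
Step 2: q^n = 7^6 = 117649.
Step 3: Hamming bound ⌊q^n / V_q(n,t)⌋ = ⌊117649/577⌋ = 203.
Step 4: Compare |C| = 227 to 203: violated.
The claimed |C| lies above the Hamming bound, so no 7-ary code of length 6 with d ≥ 5 can have 227 codewords.


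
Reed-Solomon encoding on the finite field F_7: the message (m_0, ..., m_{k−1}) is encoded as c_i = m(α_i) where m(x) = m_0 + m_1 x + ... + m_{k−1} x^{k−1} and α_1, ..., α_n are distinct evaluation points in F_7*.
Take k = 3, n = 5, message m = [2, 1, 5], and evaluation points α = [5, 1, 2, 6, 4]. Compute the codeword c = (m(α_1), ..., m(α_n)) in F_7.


c = [6, 1, 3, 6, 2]

Message polynomial: m(x) = 2 + 1·x + 5·x^2 (mod 7).
For each evaluation point α_i, compute m(α_i) mod 7:
  α_1 = 5: Horner steps 5 → 5 → 6, so m(5) = 6.
  α_2 = 1: Horner steps 5 → 6 → 1, so m(1) = 1.
  α_3 = 2: Horner steps 5 → 4 → 3, so m(2) = 3.
  α_4 = 6: Horner steps 5 → 3 → 6, so m(6) = 6.
  α_5 = 4: Horner steps 5 → 0 → 2, so m(4) = 2.
Codeword c = [6, 1, 3, 6, 2] ∈ F_7^5.


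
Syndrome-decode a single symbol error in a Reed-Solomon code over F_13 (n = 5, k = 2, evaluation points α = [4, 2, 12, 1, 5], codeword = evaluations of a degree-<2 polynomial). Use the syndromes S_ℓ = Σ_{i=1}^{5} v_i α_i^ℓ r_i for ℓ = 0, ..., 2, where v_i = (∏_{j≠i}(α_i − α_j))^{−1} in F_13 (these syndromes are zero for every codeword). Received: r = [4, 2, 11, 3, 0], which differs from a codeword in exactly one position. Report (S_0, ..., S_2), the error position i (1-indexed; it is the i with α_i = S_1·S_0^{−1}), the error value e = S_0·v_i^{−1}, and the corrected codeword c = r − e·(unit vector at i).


S = (11, 9, 5), error at position 2, error magnitude e = 3, c = [4, 12, 11, 3, 0].

Step 1: column multipliers v_i = (∏_{j≠i}(α_i − α_j))^{−1} mod 13.
  i = 1 (α = 4): (4−2)(4−12)(4−1)(4−5) = 2·(−8)·3·(−1) = 48 ≡ 9, so v_1 = 9^{−1} = 3 (mod 13).
  i = 2 (α = 2): (2−4)(2−12)(2−1)(2−5) = (−2)·(−10)·1·(−3) = −60 ≡ 5, so v_2 = 5^{−1} = 8 (mod 13).
  i = 3 (α = 12): (12−4)(12−2)(12−1)(12−5) = 8·10·11·7 = 6160 ≡ 11, so v_3 = 11^{−1} = 6 (mod 13).
  i = 4 (α = 1): (1−4)(1−2)(1−12)(1−5) = (−3)·(−1)·(−11)·(−4) = 132 ≡ 2, so v_4 = 2^{−1} = 7 (mod 13).
  i = 5 (α = 5): (5−4)(5−2)(5−12)(5−1) = 1·3·(−7)·4 = −84 ≡ 7, so v_5 = 7^{−1} = 2 (mod 13).
  v = [3, 8, 6, 7, 2].
Step 2: syndromes of r = [4, 2, 11, 3, 0] (all sums mod 13).
  S_0 = Σ v_i r_i = 3·4 + 8·2 + 6·11 + 7·3 + 2·0 = 115 ≡ 11.
  S_1 = Σ v_i α_i r_i = 3·4·4 + 8·2·2 + 6·12·11 + 7·1·3 + 2·5·0 = 893 ≡ 9.
  α_i^2 mod 13 = [3, 4, 1, 1, 12].
  S_2 = Σ v_i α_i^2 r_i = 3·3·4 + 8·4·2 + 6·1·11 + 7·1·3 + 2·12·0 = 187 ≡ 5.
  S = (11, 9, 5) ≠ 0, so r is not a codeword (an error is present).
Step 3: locate the error. For a single error e at position i, S_ℓ = v_i·e·α_i^ℓ, so α_err = S_1/S_0.
  S_0^{−1} = 11^{−1} = 6 (mod 13), so α_err = 9·6 = 54 ≡ 2 = α_2. Error position i = 2.
  Consistency check: S_2/S_1 = 5·3 = 15 ≡ 2 = α_err ✓ (single-error assumption holds).
Step 4: error magnitude e = S_0/v_2 = S_0·∏_{j≠2}(α_2 − α_j) = 11·5 = 55 ≡ 3 (mod 13).
Step 5: correct position 2: c_2 = r_2 − e = 2 − 3 ≡ 12 (mod 13). Hence c = [4, 12, 11, 3, 0].
  Check: interpolating c through the α_i gives m(x) = 7 + 9·x (degree < 2) with m(α_i) = c_i for every i, so c is indeed a codeword.
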